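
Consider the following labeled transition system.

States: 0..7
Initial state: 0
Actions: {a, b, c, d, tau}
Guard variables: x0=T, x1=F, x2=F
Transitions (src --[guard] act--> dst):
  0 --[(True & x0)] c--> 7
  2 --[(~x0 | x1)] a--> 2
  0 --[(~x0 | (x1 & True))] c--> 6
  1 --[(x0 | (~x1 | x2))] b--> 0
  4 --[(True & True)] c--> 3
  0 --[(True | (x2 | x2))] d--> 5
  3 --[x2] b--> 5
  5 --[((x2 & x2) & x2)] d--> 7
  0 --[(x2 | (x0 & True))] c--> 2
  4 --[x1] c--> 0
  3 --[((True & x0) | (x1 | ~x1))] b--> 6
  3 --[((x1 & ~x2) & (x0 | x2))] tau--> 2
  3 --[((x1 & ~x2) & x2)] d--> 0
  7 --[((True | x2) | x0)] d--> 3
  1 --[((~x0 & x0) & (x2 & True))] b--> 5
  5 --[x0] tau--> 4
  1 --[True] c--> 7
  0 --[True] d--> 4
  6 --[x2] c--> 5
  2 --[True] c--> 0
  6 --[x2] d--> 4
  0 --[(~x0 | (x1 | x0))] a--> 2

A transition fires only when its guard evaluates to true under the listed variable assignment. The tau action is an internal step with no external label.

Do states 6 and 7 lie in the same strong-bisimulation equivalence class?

Refine partition for ~:
  π0 = {{0,1,2,3,4,5,6,7}}
  π1 = {{0},{1},{2,4},{3},{5},{6},{7}}
  π2 = {{0},{1},{2},{3},{4},{5},{6},{7}}
stable after 3 split(s): 8 block(s)
class of 6: {6}; class of 7: {7}

Answer: NOT BISIMILAR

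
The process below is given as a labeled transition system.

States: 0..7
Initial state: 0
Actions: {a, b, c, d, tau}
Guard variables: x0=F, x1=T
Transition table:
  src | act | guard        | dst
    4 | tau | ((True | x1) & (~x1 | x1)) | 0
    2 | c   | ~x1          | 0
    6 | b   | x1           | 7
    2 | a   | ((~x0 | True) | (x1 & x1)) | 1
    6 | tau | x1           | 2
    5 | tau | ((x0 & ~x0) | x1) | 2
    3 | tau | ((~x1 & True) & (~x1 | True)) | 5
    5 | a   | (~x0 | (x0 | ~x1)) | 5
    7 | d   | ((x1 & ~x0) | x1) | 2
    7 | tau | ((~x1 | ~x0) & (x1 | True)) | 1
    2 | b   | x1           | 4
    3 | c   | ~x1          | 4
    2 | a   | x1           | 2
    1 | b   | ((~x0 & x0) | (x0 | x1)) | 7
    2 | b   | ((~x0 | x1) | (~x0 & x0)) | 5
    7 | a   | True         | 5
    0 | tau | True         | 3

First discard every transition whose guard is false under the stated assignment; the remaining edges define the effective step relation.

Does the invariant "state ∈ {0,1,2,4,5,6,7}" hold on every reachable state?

Safe = {0,1,2,4,5,6,7}
R = {0,3}
  0: safe
  3: ✗ unsafe
witness against invariant: tau → 3

Answer: INVARIANT VIOLATED at state 3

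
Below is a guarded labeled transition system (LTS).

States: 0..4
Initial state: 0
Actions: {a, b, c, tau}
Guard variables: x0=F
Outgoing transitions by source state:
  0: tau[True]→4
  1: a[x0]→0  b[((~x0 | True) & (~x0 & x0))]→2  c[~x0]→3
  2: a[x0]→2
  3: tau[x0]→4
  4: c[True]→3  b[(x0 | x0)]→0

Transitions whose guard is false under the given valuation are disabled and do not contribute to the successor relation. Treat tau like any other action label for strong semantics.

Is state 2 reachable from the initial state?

Guard filter leaves 3 enabled edge(s).
L0 = {0}
L1 = {4}  now seen {0,4}
L2 = {3}  now seen {0,3,4}
Reachable = {0,3,4}

Answer: UNREACHABLE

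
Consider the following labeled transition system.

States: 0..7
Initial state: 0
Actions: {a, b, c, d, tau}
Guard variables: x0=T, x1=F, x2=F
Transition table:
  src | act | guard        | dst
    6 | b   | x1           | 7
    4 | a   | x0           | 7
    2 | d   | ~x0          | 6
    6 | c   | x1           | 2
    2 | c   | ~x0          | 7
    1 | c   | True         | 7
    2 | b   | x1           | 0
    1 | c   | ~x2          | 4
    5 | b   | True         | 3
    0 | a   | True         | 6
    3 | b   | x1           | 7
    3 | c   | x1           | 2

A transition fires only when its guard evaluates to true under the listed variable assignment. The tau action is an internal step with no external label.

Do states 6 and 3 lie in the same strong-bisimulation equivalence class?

Bisimulation quotient by refinement:
  π0 = {{0,1,2,3,4,5,6,7}}
  π1 = {{0,4},{1},{2,3,6,7},{5}}
4 equivalence class(es) (converged in 2)
6∈{2,3,6,7}, 3∈{2,3,6,7}

Answer: BISIMILAR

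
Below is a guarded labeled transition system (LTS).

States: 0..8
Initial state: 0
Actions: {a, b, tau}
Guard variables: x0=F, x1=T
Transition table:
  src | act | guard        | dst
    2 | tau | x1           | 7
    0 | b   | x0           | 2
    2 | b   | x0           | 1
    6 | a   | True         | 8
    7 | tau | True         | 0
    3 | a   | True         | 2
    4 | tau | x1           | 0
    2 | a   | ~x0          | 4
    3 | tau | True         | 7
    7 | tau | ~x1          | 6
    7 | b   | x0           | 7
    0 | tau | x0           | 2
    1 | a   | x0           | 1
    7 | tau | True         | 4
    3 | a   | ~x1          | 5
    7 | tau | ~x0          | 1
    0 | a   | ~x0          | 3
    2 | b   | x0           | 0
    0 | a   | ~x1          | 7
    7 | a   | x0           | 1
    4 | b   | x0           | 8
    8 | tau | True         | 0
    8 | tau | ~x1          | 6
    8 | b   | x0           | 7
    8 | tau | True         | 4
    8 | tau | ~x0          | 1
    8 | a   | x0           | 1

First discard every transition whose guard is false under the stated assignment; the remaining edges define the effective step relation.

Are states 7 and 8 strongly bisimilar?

Compute ~ classes (split until stable):
  round 0: {{0,1,2,3,4,5,6,7,8}}
  round 1: {{0,6},{1,5},{2,3},{4,7,8}}
  round 2: {{0},{1,5},{2},{3},{4},{6},{7,8}}
Fixed point at round 3; 7 class(es).
class of 7: {7,8}; class of 8: {7,8}

Answer: BISIMILAR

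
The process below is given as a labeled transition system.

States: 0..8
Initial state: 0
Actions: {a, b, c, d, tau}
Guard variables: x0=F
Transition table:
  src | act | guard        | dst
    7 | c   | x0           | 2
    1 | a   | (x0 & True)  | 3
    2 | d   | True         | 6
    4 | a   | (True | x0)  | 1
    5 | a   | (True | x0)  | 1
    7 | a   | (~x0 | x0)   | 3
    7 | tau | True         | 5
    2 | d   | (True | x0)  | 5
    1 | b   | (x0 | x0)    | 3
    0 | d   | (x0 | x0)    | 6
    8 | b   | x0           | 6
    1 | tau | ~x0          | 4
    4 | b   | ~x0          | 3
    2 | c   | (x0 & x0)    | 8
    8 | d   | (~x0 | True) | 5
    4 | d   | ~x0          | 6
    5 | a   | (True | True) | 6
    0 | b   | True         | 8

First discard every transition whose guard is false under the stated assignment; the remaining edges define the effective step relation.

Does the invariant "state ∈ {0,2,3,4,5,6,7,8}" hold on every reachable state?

Answer: INVARIANT VIOLATED at state 1

Working:
Allowed set {0,2,3,4,5,6,7,8}
R = {0,1,3,4,5,6,8}
  0: ✓
  1: ✗ unsafe
  3: ✓
  4: ✓
  5: ✓
  6: ✓
  8: ✓
witness against invariant: b·d·a → 1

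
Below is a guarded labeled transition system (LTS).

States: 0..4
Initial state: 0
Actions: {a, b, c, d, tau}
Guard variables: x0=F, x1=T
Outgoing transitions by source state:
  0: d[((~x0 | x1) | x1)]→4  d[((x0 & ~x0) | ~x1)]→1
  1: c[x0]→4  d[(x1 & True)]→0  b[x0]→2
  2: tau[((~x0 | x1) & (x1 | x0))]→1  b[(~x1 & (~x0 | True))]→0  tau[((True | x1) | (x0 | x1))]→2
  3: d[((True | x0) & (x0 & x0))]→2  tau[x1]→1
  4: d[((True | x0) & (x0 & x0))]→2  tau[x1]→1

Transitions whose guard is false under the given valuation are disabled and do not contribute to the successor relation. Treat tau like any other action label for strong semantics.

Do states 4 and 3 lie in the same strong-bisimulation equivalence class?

Answer: BISIMILAR

Trace:
Refine partition for ~:
  P[0] = {{0,1,2,3,4}}
  P[1] = {{0,1},{2,3,4}}
  P[2] = {{0},{1},{2},{3,4}}
Fixed point at round 3; 4 class(es).
class of 4: {3,4}; class of 3: {3,4}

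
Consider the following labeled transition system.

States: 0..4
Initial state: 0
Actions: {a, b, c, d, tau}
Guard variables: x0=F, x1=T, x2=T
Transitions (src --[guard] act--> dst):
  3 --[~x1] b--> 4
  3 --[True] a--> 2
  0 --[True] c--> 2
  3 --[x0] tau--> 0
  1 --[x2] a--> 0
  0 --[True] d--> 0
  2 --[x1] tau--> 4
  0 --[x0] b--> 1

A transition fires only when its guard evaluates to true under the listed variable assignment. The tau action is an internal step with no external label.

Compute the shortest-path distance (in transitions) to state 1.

BFS to 1:
  depth 0: {0}
  depth 1: {2}
  depth 2: {4}
1 never appears.

Answer: UNREACHABLE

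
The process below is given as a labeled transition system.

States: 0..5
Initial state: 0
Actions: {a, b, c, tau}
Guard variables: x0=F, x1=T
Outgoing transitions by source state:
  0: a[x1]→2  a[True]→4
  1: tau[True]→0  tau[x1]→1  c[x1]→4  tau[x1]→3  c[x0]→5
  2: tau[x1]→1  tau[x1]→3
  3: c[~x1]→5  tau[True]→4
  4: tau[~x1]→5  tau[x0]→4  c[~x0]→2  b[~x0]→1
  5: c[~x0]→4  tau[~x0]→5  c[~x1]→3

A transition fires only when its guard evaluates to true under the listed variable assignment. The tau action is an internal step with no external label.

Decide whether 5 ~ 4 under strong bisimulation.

Answer: NOT BISIMILAR

Trace:
Bisimulation quotient by refinement:
  P[0] = {{0,1,2,3,4,5}}
  P[1] = {{0},{1,5},{2,3},{4}}
  P[2] = {{0},{1},{2},{3},{4},{5}}
Fixed point at round 3; 6 class(es).
5∈{5}, 4∈{4}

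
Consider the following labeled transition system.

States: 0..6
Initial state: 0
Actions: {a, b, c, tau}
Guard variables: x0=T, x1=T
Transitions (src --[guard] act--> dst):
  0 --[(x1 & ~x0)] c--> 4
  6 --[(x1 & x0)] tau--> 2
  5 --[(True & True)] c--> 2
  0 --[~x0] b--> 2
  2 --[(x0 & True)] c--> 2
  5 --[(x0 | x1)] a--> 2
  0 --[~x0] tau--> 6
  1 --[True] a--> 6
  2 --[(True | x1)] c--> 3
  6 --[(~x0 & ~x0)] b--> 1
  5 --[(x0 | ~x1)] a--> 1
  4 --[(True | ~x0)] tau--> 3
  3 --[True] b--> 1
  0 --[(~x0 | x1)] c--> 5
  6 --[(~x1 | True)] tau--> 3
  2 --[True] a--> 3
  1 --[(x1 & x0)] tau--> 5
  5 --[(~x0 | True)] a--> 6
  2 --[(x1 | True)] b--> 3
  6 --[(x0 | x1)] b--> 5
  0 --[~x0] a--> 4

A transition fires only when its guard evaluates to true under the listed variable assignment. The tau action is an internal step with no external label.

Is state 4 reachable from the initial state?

Answer: UNREACHABLE

Analysis:
16 transition(s) survive guard evaluation.
L0 = {0}
L1 = {5}  total {0,5}
L2 = {1,2,6}  total {0,1,2,5,6}
L3 = {3}  total {0,1,2,3,5,6}
Reach set: {0,1,2,3,5,6}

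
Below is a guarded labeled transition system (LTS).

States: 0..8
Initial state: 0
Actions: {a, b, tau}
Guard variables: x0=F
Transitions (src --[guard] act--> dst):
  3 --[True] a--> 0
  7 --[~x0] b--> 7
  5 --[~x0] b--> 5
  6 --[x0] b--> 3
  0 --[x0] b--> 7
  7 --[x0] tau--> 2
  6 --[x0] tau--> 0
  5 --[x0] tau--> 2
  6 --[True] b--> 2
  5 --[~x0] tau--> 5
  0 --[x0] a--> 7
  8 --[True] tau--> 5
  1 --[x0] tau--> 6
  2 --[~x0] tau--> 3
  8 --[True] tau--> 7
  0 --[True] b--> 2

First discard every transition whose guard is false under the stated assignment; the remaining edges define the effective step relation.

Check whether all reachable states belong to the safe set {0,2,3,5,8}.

Safe = {0,2,3,5,8}
R = {0,2,3}
  0: safe
  2: safe
  3: safe

Answer: INVARIANT HOLDS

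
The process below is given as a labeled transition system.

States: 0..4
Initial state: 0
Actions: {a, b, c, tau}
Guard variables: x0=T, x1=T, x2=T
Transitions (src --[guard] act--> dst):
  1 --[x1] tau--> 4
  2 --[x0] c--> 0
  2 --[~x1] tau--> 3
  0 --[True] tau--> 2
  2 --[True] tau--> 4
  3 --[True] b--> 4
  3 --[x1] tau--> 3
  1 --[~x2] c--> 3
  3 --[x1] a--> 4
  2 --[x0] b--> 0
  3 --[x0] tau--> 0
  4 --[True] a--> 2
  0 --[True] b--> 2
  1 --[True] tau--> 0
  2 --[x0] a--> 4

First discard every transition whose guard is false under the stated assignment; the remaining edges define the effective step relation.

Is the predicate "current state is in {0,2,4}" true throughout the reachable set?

Answer: INVARIANT HOLDS

Trace:
Allowed set {0,2,4}
R = {0,2,4}
  0: safe
  2: safe
  4: safe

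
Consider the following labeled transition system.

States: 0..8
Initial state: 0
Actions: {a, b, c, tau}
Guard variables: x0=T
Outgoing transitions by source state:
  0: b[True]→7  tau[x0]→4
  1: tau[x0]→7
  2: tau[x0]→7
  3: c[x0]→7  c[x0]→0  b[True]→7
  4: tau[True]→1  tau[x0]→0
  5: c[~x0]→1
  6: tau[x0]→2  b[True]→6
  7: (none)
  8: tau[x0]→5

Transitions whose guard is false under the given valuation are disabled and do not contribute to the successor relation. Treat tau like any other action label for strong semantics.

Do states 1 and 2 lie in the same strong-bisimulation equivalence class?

Bisimulation quotient by refinement:
  round 0: {{0,1,2,3,4,5,6,7,8}}
  round 1: {{0,6},{1,2,4,8},{3},{5,7}}
  round 2: {{0},{1,2,8},{3},{4},{5,7},{6}}
Fixed point at round 3; 6 class(es).
class of 1: {1,2,8}; class of 2: {1,2,8}

Answer: BISIMILAR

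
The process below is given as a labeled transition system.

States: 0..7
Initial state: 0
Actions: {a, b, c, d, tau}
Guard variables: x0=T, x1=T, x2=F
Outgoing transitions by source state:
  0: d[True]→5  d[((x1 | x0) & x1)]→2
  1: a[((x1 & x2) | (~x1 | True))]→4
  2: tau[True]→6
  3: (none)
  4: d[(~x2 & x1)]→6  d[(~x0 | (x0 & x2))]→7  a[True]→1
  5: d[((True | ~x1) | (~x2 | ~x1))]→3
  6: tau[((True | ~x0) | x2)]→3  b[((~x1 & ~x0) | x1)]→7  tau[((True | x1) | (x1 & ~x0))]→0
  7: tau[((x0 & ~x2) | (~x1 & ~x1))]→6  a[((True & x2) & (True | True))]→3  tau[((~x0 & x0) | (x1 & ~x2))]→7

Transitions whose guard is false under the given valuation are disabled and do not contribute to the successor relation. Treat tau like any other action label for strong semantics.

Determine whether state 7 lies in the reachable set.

After dropping false guards: 12 live edges.
L0 = {0}
L1 = {2,5}  cumulative {0,2,5}
L2 = {3,6}  cumulative {0,2,3,5,6}
L3 = {7}  cumulative {0,2,3,5,6,7}
R = {0,2,3,5,6,7}
trace reaching 7: d·tau·b

Answer: REACHABLE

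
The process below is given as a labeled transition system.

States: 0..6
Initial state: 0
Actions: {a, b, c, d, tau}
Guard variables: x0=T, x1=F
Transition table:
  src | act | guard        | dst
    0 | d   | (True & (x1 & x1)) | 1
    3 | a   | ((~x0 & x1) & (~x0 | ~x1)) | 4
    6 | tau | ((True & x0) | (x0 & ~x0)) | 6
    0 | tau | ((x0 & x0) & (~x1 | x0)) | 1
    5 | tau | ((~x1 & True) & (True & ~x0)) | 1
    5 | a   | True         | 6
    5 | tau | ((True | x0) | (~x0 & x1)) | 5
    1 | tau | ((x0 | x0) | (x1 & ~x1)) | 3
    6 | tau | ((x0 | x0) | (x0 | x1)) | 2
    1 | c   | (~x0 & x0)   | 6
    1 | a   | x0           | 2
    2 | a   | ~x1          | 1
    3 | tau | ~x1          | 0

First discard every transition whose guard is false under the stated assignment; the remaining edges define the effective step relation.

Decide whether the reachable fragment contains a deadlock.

Reachable = {0,1,2,3}
  0: tau→1  [deg 1]
  1: a→2  tau→3  [deg 2]
  2: a→1  [deg 1]
  3: tau→0  [deg 1]

Answer: DEADLOCK-FREE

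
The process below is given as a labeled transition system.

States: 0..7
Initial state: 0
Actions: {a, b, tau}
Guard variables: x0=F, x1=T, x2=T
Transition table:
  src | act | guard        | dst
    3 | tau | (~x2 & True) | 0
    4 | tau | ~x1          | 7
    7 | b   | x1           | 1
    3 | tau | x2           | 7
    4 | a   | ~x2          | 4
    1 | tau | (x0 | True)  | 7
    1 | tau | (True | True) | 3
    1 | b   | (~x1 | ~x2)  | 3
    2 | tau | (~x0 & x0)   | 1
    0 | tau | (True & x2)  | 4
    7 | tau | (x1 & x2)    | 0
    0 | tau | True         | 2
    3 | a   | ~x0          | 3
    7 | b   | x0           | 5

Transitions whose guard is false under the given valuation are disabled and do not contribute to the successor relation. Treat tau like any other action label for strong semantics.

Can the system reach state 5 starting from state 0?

Answer: UNREACHABLE

Analysis:
After dropping false guards: 8 live edges.
L0 = {0}
L1 = {2,4}  cumulative {0,2,4}
Reach set: {0,2,4}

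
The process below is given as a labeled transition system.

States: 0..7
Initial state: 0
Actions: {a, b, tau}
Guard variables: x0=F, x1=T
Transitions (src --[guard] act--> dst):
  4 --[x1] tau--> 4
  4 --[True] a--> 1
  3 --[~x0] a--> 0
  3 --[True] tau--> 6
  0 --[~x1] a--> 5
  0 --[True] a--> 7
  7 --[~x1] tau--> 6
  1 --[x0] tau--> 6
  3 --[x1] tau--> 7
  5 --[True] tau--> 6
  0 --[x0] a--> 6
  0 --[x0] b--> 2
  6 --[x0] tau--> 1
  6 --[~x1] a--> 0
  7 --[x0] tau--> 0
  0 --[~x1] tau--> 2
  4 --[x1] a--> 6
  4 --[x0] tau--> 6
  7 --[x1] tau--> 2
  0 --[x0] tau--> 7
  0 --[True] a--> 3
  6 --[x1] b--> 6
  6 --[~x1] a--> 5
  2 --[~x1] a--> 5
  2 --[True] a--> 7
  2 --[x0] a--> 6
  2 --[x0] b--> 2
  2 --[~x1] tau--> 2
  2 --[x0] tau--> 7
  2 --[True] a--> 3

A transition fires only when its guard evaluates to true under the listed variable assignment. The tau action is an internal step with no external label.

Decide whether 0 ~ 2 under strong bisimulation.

Compute ~ classes (split until stable):
  P[0] = {{0,1,2,3,4,5,6,7}}
  P[1] = {{0,2},{1},{3,4},{5,7},{6}}
  P[2] = {{0,2},{1},{3},{4},{5},{6},{7}}
Fixed point at round 3; 7 class(es).
0∈{0,2}, 2∈{0,2}

Answer: BISIMILAR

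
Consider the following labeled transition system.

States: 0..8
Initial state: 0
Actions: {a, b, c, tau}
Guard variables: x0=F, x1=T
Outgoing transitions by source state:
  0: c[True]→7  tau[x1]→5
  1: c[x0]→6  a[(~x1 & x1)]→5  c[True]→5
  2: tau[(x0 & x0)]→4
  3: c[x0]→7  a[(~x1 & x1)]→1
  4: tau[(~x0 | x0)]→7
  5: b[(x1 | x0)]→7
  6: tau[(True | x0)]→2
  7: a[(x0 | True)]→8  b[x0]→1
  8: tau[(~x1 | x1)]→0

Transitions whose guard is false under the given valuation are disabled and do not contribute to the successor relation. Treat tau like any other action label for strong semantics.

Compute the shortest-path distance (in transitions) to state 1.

Breadth-first toward 1:
  depth 0: {0}
  depth 1: {5,7}
  depth 2: {8}
1 never appears.

Answer: UNREACHABLE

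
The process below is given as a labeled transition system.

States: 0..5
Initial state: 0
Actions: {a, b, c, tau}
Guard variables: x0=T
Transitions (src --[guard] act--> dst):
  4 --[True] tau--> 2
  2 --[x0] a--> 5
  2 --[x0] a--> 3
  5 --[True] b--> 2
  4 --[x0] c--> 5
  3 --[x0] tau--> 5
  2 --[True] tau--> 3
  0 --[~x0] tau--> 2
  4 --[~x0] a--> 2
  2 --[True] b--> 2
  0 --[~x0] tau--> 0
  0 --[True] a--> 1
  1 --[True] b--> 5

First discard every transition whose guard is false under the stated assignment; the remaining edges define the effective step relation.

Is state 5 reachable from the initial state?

After dropping false guards: 10 live edges.
L0 = {0}
L1 = {1}  now seen {0,1}
L2 = {5}  now seen {0,1,5}
L3 = {2}  now seen {0,1,2,5}
L4 = {3}  now seen {0,1,2,3,5}
Reachable = {0,1,2,3,5}
trace reaching 5: a·b

Answer: REACHABLE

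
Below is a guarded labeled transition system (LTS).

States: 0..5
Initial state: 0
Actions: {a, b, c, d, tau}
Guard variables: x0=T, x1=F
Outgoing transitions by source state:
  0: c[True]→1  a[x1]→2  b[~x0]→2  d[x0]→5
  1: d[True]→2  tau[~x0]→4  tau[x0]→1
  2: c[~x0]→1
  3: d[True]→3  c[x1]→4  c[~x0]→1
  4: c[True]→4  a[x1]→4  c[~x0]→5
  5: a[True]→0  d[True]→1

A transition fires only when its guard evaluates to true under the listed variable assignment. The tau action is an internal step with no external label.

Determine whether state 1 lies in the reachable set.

After dropping false guards: 8 live edges.
depth 0: {0}
depth 1: {1,5}  cumulative {0,1,5}
depth 2: {2}  cumulative {0,1,2,5}
R = {0,1,2,5}
trace reaching 1: c

Answer: REACHABLE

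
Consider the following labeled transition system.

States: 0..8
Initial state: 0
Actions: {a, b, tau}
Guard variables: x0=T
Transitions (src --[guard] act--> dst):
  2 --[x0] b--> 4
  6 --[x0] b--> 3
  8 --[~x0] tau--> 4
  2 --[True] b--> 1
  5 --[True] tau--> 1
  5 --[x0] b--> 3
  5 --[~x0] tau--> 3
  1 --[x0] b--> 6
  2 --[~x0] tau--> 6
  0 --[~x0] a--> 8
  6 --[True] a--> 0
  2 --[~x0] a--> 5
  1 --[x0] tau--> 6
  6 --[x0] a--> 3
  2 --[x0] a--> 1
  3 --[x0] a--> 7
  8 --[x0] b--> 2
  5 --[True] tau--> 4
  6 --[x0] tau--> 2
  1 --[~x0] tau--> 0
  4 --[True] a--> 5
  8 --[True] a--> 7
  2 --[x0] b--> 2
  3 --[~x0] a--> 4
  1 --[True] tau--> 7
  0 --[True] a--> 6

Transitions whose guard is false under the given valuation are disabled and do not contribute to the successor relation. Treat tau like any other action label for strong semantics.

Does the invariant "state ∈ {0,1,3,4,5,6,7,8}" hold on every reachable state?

Inv-set: {0,1,3,4,5,6,7,8}
Reachable = {0,1,2,3,4,5,6,7}
  0: ok
  1: ok
  2: VIOLATES
  3: ok
  4: ok
  5: ok
  6: ok
  7: ok
witness against invariant: a·tau → 2

Answer: INVARIANT VIOLATED at state 2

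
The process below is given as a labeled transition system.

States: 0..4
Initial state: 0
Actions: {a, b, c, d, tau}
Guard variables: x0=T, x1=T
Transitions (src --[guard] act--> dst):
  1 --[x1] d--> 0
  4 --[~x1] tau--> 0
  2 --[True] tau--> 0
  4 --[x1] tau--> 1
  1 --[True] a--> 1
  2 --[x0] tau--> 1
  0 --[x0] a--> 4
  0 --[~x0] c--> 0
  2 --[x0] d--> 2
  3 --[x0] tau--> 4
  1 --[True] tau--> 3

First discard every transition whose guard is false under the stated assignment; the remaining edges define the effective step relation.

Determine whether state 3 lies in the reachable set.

After dropping false guards: 9 live edges.
depth 0: {0}
depth 1: {4}  now seen {0,4}
depth 2: {1}  now seen {0,1,4}
depth 3: {3}  now seen {0,1,3,4}
Reachable = {0,1,3,4}
trace reaching 3: a·tau·tau

Answer: REACHABLE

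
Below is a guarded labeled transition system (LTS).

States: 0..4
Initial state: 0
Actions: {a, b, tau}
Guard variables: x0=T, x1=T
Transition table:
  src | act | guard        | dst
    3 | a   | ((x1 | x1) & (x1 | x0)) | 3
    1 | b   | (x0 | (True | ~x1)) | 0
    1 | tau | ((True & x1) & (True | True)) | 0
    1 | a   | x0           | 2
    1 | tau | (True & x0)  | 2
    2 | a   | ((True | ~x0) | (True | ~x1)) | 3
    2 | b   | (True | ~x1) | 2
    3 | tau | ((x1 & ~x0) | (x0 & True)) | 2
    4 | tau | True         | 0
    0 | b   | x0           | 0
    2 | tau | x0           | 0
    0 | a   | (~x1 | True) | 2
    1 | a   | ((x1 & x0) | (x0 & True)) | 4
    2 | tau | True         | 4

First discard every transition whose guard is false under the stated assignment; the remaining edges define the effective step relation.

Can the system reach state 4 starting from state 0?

Answer: REACHABLE

Trace:
14 transition(s) survive guard evaluation.
depth 0: {0}
depth 1: {2}  cumulative {0,2}
depth 2: {3,4}  cumulative {0,2,3,4}
R = {0,2,3,4}
witness 4: a·tau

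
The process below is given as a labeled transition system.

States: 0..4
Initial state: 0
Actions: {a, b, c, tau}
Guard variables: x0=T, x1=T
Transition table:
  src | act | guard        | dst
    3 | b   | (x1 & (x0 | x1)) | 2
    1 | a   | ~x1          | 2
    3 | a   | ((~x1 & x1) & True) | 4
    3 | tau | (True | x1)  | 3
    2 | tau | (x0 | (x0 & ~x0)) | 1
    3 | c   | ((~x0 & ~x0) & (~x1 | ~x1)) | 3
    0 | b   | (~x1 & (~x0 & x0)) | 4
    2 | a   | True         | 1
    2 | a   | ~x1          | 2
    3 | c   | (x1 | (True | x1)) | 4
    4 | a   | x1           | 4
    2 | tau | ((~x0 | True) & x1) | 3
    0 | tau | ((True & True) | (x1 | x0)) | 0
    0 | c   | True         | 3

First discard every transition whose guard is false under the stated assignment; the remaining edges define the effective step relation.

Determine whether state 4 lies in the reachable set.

9 transition(s) survive guard evaluation.
Layer 0: {0}
Layer 1: {3}  total {0,3}
Layer 2: {2,4}  total {0,2,3,4}
Layer 3: {1}  total {0,1,2,3,4}
Reach set: {0,1,2,3,4}
witness 4: c·c

Answer: REACHABLE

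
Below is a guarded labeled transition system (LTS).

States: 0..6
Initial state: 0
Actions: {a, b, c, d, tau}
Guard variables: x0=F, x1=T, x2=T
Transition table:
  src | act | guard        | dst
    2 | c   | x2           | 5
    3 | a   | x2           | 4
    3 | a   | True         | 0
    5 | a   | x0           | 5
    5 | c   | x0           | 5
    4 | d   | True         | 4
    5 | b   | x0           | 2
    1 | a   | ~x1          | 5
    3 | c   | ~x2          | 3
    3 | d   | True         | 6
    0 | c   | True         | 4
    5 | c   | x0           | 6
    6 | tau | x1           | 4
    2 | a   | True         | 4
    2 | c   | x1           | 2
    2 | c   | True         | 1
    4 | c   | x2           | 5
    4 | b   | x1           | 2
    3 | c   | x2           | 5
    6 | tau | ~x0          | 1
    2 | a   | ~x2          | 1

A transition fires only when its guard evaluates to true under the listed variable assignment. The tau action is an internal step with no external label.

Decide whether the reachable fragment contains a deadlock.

R = {0,1,2,4,5}
  0: c→4  [1 out]
  1: ∅  [no exit]
  2: a→4  c→1  c→2  c→5  [4 out]
  4: b→2  c→5  d→4  [3 out]
  5: ∅  [no exit]
Path to 1: c·b·c

Answer: DEADLOCK at state 1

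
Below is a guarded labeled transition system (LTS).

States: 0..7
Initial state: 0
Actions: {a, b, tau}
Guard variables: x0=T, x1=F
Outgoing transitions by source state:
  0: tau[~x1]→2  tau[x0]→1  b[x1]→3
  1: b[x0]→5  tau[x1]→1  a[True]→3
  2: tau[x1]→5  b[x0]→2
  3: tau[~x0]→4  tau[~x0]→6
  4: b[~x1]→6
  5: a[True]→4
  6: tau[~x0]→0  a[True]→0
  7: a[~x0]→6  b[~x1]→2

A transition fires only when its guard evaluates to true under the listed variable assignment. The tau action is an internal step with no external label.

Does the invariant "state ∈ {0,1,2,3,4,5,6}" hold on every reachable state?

Safe = {0,1,2,3,4,5,6}
Reachable = {0,1,2,3,4,5,6}
  0: ✓
  1: ✓
  2: ✓
  3: ✓
  4: ✓
  5: ✓
  6: ✓

Answer: INVARIANT HOLDS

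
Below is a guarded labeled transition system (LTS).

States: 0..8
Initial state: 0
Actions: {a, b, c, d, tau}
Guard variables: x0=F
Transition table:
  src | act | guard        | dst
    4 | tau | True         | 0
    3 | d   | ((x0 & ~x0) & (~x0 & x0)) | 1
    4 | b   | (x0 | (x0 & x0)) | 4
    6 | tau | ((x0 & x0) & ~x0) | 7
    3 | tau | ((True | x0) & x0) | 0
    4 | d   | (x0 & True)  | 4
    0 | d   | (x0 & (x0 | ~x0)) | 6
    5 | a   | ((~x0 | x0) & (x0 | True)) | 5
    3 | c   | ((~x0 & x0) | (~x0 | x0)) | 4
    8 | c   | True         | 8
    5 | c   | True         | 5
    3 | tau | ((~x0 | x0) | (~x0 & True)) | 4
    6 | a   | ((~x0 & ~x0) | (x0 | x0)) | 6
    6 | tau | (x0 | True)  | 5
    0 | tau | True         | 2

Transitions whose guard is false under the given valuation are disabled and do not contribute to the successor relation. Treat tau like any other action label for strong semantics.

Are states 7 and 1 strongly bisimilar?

Compute ~ classes (split until stable):
  P[0] = {{0,1,2,3,4,5,6,7,8}}
  P[1] = {{0,4},{1,2,7},{3},{5},{6},{8}}
  P[2] = {{0},{1,2,7},{3},{4},{5},{6},{8}}
Fixed point at round 3; 7 class(es).
7∈{1,2,7}, 1∈{1,2,7}

Answer: BISIMILAR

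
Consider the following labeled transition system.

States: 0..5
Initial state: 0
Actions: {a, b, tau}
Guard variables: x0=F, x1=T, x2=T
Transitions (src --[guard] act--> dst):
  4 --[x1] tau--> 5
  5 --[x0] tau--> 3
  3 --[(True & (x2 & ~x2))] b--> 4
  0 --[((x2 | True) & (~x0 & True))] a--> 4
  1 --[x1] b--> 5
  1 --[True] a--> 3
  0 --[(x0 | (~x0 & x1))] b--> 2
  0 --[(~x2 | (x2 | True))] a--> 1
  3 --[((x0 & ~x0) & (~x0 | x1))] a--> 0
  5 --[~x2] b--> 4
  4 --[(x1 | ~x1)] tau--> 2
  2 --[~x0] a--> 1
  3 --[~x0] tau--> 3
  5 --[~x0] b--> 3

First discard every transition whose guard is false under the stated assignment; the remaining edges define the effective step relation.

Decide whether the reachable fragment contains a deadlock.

Reach set: {0,1,2,3,4,5}
  0: a→1  a→4  b→2  [3 out]
  1: a→3  b→5  [2 out]
  2: a→1  [1 out]
  3: tau→3  [1 out]
  4: tau→2  tau→5  [2 out]
  5: b→3  [1 out]

Answer: DEADLOCK-FREE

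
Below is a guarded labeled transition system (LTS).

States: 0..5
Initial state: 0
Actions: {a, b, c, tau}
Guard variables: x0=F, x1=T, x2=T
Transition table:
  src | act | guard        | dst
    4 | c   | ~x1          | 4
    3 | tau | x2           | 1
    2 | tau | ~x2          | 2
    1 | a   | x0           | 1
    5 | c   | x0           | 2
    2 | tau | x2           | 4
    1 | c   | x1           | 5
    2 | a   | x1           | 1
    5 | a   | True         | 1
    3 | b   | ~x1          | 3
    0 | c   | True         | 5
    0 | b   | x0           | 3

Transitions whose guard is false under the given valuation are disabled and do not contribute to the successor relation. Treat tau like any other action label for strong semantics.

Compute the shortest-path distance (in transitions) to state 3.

Answer: UNREACHABLE

Working:
BFS to 3:
  depth 0: {0}
  depth 1: {5}
  depth 2: {1}
3 never appears.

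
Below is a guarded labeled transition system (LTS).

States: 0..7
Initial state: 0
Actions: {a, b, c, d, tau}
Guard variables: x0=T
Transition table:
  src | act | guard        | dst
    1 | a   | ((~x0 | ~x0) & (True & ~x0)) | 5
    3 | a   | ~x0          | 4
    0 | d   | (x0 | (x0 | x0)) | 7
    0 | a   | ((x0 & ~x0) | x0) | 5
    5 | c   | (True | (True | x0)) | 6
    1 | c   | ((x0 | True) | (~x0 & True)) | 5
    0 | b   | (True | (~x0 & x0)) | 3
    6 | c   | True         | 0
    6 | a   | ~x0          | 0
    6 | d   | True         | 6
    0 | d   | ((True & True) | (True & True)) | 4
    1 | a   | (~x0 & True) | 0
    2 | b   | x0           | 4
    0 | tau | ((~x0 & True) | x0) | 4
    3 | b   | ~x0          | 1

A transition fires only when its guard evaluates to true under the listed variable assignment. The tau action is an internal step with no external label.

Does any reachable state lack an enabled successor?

Reachable = {0,3,4,5,6,7}
  0: a→5  b→3  d→4  d→7  tau→4  [5 exit(s)]
  3: ∅  [deadlock]
  4: ∅  [deadlock]
  5: c→6  [1 exit(s)]
  6: c→0  d→6  [2 exit(s)]
  7: ∅  [deadlock]
Path to 3: b

Answer: DEADLOCK at state 3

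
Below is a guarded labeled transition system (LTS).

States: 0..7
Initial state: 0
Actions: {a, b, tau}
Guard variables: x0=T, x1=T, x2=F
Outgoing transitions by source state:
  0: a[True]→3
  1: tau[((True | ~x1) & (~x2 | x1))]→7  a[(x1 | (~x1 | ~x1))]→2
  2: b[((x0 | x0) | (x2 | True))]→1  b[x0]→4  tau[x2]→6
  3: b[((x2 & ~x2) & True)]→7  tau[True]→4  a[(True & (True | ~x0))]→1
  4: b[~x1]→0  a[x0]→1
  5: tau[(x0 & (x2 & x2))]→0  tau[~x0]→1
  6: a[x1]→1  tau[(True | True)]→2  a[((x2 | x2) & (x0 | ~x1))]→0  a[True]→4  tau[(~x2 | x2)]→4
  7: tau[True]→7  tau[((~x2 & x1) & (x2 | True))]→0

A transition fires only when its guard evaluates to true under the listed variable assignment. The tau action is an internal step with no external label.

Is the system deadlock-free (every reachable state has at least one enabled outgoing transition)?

Answer: DEADLOCK-FREE

Analysis:
Reachable = {0,1,2,3,4,7}
  0: a→3  [1 out]
  1: a→2  tau→7  [2 out]
  2: b→1  b→4  [2 out]
  3: a→1  tau→4  [2 out]
  4: a→1  [1 out]
  7: tau→0  tau→7  [2 out]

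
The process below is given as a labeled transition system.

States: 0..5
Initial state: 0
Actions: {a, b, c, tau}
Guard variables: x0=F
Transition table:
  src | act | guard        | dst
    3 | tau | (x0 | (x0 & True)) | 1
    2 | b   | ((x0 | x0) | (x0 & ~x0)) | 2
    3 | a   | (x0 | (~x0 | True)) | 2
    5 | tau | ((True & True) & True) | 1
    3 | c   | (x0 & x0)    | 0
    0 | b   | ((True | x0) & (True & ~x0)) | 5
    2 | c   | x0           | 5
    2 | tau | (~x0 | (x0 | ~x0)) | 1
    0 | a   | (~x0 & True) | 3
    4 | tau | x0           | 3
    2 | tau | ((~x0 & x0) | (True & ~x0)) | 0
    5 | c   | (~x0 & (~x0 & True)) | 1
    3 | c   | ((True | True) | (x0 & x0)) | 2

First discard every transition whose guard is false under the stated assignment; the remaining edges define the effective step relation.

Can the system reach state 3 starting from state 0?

Answer: REACHABLE

Analysis:
8 transition(s) survive guard evaluation.
L0 = {0}
L1 = {3,5}  cumulative {0,3,5}
L2 = {1,2}  cumulative {0,1,2,3,5}
Reachable = {0,1,2,3,5}
witness 3: a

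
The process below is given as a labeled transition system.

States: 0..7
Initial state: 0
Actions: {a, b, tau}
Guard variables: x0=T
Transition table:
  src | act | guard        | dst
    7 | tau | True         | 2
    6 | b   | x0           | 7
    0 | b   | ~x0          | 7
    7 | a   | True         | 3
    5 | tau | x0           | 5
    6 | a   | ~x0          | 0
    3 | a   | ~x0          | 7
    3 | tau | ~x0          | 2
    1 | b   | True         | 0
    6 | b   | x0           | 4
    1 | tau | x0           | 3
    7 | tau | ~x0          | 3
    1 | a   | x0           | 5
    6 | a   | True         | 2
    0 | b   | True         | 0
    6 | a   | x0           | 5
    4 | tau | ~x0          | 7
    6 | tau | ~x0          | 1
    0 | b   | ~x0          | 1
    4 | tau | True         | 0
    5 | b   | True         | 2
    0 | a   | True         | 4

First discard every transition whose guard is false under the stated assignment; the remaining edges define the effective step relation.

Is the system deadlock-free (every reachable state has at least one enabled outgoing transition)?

Answer: DEADLOCK-FREE

Working:
R = {0,4}
  0: a→4  b→0  [deg 2]
  4: tau→0  [deg 1]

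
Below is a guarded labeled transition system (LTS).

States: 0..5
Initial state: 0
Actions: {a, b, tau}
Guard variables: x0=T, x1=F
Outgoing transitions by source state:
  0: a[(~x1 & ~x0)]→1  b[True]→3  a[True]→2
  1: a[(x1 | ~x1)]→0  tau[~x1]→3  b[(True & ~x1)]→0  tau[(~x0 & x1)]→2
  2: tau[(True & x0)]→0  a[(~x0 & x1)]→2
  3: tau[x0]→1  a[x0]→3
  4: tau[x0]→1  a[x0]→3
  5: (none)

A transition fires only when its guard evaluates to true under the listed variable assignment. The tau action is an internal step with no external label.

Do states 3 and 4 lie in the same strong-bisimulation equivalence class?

Compute ~ classes (split until stable):
  π0 = {{0,1,2,3,4,5}}
  π1 = {{0},{1},{2},{3,4},{5}}
Fixed point at round 2; 5 class(es).
3∈{3,4}, 4∈{3,4}

Answer: BISIMILAR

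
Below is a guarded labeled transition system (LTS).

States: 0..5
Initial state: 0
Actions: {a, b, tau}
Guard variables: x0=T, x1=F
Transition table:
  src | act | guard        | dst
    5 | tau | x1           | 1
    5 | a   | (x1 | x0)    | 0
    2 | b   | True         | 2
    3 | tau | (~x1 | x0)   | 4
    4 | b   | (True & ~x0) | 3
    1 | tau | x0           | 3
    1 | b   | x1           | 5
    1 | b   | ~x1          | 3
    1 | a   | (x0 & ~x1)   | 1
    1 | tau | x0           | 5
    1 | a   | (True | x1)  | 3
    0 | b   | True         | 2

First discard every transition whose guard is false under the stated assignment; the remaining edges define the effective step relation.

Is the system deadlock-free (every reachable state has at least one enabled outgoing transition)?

Answer: DEADLOCK-FREE

Working:
R = {0,2}
  0: b→2  [1 exit(s)]
  2: b→2  [1 exit(s)]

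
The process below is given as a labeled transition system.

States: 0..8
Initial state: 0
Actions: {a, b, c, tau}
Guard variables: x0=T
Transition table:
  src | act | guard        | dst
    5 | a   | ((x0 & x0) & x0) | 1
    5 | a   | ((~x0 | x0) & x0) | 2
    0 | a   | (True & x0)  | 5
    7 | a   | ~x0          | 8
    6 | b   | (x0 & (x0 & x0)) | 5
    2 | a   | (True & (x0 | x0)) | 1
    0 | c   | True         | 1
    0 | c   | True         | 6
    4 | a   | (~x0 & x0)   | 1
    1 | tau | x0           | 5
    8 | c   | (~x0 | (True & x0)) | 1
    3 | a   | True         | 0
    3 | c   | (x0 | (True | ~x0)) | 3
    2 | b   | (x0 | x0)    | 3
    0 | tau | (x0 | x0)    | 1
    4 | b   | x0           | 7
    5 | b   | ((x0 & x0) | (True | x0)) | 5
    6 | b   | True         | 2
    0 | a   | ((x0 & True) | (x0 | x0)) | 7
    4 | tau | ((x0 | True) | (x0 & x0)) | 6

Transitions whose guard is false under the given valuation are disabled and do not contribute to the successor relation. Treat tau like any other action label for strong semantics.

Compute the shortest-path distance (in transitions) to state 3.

BFS to 3:
  Layer 0: {0}
  Layer 1: {1,5,6,7}
  Layer 2: {2}
  Layer 3: {3}
first hit 3 at d=3 via a·a·b

Answer: 3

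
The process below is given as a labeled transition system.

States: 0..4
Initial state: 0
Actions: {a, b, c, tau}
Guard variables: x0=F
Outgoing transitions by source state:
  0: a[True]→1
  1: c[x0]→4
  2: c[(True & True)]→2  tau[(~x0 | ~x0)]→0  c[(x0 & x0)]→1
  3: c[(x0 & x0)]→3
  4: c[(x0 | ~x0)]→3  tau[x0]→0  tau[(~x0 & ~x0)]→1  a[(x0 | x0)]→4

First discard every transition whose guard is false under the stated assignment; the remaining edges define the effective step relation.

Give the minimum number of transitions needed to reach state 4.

BFS to 4:
  Layer 0: {0}
  Layer 1: {1}
4 never appears.

Answer: UNREACHABLE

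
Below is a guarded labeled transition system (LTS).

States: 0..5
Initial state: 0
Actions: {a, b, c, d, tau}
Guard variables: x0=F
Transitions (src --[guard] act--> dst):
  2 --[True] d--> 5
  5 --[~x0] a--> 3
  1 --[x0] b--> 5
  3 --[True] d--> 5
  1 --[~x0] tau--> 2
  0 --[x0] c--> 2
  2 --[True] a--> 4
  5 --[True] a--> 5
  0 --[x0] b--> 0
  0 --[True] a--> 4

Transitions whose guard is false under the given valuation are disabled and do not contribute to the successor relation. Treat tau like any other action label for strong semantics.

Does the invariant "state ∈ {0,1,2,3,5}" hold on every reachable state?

Allowed set {0,1,2,3,5}
R = {0,4}
  0: safe
  4: VIOLATES
reach 4 via a — violates

Answer: INVARIANT VIOLATED at state 4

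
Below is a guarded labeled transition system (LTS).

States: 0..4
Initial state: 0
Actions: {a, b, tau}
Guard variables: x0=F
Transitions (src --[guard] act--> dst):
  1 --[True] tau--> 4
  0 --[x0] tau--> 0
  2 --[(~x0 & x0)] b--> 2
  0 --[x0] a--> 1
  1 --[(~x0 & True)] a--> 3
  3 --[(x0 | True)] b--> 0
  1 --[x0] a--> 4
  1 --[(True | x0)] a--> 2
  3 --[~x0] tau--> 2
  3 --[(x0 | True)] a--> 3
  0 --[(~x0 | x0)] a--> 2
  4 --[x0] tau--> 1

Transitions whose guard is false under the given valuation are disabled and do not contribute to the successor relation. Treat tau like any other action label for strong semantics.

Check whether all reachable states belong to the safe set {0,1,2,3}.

Answer: INVARIANT HOLDS

Analysis:
Inv-set: {0,1,2,3}
Reachable = {0,2}
  0: safe
  2: safe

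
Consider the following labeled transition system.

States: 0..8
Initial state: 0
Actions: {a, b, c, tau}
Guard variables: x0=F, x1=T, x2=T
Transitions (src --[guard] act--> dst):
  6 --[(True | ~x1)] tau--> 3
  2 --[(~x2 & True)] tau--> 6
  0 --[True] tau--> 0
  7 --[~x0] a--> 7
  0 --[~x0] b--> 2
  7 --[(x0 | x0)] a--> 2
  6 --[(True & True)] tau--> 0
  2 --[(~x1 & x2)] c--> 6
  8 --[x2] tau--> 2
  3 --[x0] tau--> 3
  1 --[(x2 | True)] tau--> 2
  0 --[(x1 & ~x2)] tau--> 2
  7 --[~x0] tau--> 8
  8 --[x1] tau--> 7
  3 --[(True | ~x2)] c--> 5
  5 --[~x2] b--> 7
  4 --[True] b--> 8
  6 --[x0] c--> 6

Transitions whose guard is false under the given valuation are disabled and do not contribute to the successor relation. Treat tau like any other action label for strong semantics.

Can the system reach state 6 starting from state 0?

Answer: UNREACHABLE

Analysis:
Guard filter leaves 11 enabled edge(s).
depth 0: {0}
depth 1: {2}  total {0,2}
Reachable = {0,2}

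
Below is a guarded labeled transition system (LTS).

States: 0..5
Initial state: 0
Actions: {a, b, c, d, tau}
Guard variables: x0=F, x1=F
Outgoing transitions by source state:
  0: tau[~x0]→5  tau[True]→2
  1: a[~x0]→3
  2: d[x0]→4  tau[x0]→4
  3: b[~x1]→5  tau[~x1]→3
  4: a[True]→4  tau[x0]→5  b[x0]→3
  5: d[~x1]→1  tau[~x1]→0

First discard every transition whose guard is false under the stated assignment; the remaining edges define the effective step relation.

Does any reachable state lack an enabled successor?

Answer: DEADLOCK at state 2

Trace:
Reach set: {0,1,2,3,5}
  0: tau→2  tau→5  [2 exit(s)]
  1: a→3  [1 exit(s)]
  2: ∅  [STUCK]
  3: b→5  tau→3  [2 exit(s)]
  5: d→1  tau→0  [2 exit(s)]
Path to 2: tau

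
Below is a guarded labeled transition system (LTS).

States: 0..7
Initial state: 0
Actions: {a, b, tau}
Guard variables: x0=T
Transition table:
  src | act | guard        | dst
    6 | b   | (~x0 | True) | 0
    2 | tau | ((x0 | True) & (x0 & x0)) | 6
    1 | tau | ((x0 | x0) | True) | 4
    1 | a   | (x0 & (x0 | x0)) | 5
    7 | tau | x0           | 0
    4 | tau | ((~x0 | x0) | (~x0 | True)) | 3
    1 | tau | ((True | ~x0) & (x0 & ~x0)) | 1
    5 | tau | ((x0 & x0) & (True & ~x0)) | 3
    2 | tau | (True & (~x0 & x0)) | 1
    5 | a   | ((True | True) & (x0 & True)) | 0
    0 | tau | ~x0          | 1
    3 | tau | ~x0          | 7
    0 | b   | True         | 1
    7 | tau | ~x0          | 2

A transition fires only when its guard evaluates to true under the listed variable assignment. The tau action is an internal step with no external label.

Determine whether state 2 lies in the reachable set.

8 transition(s) survive guard evaluation.
Layer 0: {0}
Layer 1: {1}  total {0,1}
Layer 2: {4,5}  total {0,1,4,5}
Layer 3: {3}  total {0,1,3,4,5}
Reachable = {0,1,3,4,5}

Answer: UNREACHABLE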